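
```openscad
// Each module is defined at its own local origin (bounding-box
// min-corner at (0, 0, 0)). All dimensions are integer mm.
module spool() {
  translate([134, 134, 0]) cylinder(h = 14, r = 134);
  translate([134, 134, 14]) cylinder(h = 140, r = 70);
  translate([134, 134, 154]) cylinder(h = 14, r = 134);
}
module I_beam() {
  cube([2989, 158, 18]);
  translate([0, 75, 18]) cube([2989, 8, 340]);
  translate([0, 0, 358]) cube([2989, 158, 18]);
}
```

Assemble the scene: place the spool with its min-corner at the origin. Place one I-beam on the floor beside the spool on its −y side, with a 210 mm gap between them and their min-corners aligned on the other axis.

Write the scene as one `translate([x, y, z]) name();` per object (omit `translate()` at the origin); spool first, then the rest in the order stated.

spool();
translate([0, -368, 0]) I_beam();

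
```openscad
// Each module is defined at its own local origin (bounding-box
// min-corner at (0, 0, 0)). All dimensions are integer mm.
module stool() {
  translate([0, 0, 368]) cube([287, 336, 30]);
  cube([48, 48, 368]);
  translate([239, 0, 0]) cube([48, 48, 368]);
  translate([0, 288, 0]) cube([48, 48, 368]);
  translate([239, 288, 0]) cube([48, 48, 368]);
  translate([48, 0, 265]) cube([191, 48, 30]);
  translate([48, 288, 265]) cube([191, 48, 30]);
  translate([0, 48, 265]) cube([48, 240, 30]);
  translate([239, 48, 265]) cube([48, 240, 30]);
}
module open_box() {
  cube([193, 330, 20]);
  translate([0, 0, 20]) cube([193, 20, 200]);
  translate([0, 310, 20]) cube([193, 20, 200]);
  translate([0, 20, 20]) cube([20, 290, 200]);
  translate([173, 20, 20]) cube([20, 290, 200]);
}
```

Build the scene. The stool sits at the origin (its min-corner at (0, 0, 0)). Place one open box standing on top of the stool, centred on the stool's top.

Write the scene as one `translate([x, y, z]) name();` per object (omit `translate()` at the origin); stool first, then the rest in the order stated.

stool();
translate([47, 3, 398]) open_box();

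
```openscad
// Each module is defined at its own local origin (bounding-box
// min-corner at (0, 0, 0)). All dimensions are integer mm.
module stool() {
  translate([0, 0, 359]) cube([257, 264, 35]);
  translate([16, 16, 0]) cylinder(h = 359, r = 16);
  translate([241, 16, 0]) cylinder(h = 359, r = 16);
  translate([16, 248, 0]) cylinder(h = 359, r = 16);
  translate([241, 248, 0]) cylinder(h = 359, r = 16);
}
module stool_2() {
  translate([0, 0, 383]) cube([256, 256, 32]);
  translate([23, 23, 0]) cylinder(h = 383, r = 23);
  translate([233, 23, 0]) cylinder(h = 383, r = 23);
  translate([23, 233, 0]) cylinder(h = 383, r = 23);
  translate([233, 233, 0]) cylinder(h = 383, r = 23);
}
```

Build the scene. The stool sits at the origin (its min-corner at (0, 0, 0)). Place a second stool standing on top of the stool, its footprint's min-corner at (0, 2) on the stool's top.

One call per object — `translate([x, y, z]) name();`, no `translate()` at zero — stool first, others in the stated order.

stool();
translate([0, 2, 394]) stool_2();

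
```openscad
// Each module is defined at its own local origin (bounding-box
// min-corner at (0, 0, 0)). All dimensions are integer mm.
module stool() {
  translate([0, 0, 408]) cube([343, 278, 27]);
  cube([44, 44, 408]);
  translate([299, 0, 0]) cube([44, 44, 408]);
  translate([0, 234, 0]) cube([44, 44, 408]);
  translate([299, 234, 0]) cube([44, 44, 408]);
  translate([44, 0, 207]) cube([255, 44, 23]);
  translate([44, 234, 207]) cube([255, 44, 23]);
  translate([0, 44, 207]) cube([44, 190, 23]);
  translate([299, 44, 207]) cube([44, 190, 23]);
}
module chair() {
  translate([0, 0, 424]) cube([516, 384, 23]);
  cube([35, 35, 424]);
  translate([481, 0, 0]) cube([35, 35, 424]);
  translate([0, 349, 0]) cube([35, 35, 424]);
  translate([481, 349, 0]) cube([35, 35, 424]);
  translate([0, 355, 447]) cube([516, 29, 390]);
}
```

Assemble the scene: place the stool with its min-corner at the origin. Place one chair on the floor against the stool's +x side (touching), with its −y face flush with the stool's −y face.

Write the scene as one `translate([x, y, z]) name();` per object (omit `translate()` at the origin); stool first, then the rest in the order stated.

stool();
translate([343, 0, 0]) chair();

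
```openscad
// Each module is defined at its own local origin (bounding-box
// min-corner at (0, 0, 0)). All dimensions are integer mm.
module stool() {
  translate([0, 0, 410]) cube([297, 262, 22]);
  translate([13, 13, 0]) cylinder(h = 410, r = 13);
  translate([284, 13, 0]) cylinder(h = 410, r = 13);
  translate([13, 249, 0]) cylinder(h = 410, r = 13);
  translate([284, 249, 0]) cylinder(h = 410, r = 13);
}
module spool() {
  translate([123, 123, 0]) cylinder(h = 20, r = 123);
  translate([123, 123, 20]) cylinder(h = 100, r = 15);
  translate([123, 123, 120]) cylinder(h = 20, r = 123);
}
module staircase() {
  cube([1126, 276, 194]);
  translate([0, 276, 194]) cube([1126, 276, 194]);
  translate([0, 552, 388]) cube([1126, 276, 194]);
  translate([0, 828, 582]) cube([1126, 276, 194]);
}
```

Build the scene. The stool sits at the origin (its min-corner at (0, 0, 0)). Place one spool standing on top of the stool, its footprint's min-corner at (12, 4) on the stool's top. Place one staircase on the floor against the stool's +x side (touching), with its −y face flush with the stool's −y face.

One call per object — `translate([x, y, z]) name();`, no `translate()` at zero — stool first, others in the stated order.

stool();
translate([12, 4, 432]) spool();
translate([297, 0, 0]) staircase();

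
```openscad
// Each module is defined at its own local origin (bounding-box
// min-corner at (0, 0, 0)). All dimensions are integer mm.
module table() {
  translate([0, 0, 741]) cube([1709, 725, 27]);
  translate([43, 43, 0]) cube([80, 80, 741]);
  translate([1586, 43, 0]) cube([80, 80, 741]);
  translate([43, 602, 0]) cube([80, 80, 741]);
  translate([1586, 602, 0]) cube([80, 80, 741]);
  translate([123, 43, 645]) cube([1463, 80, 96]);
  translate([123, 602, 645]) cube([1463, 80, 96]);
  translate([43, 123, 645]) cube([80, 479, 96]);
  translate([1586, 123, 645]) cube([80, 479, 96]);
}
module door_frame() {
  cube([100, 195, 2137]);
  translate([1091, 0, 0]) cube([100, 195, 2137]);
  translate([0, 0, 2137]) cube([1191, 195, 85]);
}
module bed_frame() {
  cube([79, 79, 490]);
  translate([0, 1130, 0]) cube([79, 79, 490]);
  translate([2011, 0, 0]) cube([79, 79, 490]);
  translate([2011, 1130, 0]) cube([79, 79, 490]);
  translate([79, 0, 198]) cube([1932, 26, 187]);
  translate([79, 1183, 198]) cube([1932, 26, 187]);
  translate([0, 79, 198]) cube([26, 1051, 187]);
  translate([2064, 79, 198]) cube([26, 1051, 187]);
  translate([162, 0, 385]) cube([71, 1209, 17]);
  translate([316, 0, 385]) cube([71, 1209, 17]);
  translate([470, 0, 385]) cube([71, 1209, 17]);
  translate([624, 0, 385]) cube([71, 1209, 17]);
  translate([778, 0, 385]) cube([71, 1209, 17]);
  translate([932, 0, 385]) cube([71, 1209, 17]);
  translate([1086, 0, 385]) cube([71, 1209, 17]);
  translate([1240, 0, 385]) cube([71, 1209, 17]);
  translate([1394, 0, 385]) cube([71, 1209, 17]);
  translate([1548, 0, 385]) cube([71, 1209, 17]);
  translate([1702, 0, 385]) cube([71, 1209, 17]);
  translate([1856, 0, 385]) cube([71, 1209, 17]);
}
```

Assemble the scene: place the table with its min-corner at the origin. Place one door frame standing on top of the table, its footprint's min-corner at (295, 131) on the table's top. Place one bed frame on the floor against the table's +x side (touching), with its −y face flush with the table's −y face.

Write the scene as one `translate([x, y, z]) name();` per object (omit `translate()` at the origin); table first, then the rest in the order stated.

table();
translate([295, 131, 768]) door_frame();
translate([1709, 0, 0]) bed_frame();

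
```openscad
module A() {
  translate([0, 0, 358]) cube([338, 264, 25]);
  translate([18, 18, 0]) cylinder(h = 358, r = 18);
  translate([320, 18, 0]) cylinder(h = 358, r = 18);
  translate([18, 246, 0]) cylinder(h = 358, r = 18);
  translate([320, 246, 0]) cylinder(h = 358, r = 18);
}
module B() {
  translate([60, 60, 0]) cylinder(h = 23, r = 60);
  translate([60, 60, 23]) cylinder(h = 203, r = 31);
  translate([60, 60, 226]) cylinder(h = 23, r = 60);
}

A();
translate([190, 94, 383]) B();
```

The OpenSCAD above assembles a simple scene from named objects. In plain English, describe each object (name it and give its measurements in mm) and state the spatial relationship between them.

A is a four-legged stool. The seat is a 338×264×25 mm slab whose top surface is at z = 383 mm; four round legs, each 36 mm in diameter, run from the floor (z = 0) to the underside of the seat, each leg's axis is inset half a diameter from the nearest pair of seat edges (so the leg's bounding box is flush with the corner).

B is a spool: two coaxial disc flanges of radius 60 mm and thickness 23 mm, joined by a core cylinder of radius 31 mm and height 203 mm. The lower flange rests on z = 0 and the three cylinders share a vertical axis.

The spool is on top of the stool.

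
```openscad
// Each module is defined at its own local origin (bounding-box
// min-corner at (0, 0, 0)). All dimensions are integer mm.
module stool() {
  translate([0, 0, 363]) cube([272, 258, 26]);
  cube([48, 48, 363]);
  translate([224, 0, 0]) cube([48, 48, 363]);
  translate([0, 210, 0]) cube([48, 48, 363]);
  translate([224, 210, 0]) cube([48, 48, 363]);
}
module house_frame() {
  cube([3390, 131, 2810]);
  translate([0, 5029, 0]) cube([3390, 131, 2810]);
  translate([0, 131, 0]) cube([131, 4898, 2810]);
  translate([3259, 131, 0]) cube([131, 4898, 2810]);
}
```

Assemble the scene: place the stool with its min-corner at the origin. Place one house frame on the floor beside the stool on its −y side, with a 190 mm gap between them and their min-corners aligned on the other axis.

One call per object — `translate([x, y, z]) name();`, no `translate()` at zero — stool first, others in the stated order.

stool();
translate([0, -5350, 0]) house_frame();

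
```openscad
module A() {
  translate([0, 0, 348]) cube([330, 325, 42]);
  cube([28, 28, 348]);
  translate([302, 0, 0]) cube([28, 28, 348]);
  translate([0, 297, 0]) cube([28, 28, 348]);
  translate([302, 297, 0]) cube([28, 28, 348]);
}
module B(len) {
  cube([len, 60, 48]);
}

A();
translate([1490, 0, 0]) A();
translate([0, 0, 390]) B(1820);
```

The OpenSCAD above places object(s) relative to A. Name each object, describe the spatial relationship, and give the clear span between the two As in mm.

A is a stool. B is a beam. A beam spans the tops of two stools. The clear span between the two stools is 1160 mm.

Second stool starts at x = 1490; first ends at x = 330; clear span = 1490 − 330 = 1160 mm.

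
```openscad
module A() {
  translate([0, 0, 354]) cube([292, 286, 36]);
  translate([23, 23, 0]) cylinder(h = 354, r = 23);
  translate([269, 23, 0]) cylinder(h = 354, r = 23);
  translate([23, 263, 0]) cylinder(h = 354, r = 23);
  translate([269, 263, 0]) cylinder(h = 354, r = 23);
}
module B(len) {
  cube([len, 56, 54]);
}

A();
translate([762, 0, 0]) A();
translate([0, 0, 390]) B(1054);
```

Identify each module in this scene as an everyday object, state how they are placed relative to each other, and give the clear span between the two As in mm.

Second stool starts at x = 762; first ends at x = 292; clear span = 762 − 292 = 470 mm.

A is a stool. B is a beam. A beam spans the tops of two stools. The clear span between the two stools is 470 mm.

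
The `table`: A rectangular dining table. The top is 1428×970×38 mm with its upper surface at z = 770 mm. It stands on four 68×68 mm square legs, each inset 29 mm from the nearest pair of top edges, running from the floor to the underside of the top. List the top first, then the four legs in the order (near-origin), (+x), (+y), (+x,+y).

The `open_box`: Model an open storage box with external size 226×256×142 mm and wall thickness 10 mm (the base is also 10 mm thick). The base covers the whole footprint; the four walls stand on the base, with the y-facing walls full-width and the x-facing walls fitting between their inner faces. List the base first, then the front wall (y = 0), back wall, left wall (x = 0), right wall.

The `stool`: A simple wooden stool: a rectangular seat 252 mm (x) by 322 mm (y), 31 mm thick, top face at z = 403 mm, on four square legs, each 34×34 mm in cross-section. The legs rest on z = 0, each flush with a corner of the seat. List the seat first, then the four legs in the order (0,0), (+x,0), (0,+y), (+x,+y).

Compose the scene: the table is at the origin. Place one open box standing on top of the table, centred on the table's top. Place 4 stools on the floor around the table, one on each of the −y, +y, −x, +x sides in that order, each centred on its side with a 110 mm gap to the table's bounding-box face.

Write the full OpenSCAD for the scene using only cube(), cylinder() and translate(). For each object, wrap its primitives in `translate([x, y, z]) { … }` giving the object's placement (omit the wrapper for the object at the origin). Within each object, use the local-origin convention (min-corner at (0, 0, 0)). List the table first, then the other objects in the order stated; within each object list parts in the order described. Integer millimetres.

translate([0, 0, 732]) cube([1428, 970, 38]);
translate([29, 29, 0]) cube([68, 68, 732]);
translate([1331, 29, 0]) cube([68, 68, 732]);
translate([29, 873, 0]) cube([68, 68, 732]);
translate([1331, 873, 0]) cube([68, 68, 732]);
translate([601, 357, 770]) {
  cube([226, 256, 10]);
  translate([0, 0, 10]) cube([226, 10, 132]);
  translate([0, 246, 10]) cube([226, 10, 132]);
  translate([0, 10, 10]) cube([10, 236, 132]);
  translate([216, 10, 10]) cube([10, 236, 132]);
}
translate([588, -432, 0]) {
  translate([0, 0, 372]) cube([252, 322, 31]);
  cube([34, 34, 372]);
  translate([218, 0, 0]) cube([34, 34, 372]);
  translate([0, 288, 0]) cube([34, 34, 372]);
  translate([218, 288, 0]) cube([34, 34, 372]);
}
translate([588, 1080, 0]) {
  translate([0, 0, 372]) cube([252, 322, 31]);
  cube([34, 34, 372]);
  translate([218, 0, 0]) cube([34, 34, 372]);
  translate([0, 288, 0]) cube([34, 34, 372]);
  translate([218, 288, 0]) cube([34, 34, 372]);
}
translate([-362, 324, 0]) {
  translate([0, 0, 372]) cube([252, 322, 31]);
  cube([34, 34, 372]);
  translate([218, 0, 0]) cube([34, 34, 372]);
  translate([0, 288, 0]) cube([34, 34, 372]);
  translate([218, 288, 0]) cube([34, 34, 372]);
}
translate([1538, 324, 0]) {
  translate([0, 0, 372]) cube([252, 322, 31]);
  cube([34, 34, 372]);
  translate([218, 0, 0]) cube([34, 34, 372]);
  translate([0, 288, 0]) cube([34, 34, 372]);
  translate([218, 288, 0]) cube([34, 34, 372]);
}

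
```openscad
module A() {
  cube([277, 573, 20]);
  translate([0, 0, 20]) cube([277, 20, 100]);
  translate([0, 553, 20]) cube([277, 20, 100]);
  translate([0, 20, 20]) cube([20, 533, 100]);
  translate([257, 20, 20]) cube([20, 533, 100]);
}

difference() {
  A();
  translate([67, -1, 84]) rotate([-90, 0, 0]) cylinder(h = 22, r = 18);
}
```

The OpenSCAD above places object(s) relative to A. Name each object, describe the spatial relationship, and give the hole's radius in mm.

The subtracted cylinder has r = 18 mm.

A is an open box. The open box has a circular hole through its front wall. The hole's radius is 18 mm.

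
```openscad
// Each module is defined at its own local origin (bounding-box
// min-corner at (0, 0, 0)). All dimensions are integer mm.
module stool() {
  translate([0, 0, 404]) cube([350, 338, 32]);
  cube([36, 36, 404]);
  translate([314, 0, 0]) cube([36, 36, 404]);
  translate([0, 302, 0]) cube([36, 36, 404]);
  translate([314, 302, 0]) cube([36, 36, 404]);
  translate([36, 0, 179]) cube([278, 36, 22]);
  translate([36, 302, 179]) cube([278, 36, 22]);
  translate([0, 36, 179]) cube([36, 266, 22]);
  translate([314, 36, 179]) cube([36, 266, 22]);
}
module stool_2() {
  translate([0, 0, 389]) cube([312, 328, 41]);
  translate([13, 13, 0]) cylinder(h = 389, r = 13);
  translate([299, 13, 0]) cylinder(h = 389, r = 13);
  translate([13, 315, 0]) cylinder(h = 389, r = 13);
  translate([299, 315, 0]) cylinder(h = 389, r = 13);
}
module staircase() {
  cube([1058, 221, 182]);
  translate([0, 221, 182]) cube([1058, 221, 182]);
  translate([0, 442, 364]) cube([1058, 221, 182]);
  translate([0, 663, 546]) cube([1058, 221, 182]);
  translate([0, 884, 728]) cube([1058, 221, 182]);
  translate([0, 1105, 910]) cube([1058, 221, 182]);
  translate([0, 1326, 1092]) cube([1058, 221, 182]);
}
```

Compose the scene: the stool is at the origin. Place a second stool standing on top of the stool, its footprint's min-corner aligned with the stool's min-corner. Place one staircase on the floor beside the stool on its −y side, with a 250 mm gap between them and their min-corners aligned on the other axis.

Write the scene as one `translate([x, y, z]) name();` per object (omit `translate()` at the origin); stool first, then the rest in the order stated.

stool();
translate([0, 0, 436]) stool_2();
translate([0, -1797, 0]) staircase();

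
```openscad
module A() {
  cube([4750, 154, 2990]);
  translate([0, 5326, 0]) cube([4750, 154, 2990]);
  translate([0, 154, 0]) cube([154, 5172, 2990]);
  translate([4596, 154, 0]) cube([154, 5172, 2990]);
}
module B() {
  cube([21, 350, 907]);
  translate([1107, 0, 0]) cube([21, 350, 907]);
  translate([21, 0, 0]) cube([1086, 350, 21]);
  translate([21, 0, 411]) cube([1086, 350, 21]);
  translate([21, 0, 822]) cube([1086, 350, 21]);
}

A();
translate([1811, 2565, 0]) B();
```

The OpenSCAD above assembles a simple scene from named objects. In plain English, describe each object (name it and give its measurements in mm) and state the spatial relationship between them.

A is the wall frame of a small rectangular building: four walls, each 2990 mm tall and 154 mm thick, enclosing a footprint 4750 mm (x) by 5480 mm (y) outside-to-outside, with no floor or roof. The front and back walls (the −y and +y sides) span the full width; the two side walls fit between them.

B is a bookshelf 1128 mm wide overall, 350 mm deep and 907 mm tall. The two sides are 21 mm thick vertical panels. 3 horizontal shelves of 21 mm thickness span between the inner faces of the sides; the lowest shelf sits on the floor and shelves are stacked with a clear vertical gap of 390 mm between each pair.

The bookshelf sits inside the house frame, centred.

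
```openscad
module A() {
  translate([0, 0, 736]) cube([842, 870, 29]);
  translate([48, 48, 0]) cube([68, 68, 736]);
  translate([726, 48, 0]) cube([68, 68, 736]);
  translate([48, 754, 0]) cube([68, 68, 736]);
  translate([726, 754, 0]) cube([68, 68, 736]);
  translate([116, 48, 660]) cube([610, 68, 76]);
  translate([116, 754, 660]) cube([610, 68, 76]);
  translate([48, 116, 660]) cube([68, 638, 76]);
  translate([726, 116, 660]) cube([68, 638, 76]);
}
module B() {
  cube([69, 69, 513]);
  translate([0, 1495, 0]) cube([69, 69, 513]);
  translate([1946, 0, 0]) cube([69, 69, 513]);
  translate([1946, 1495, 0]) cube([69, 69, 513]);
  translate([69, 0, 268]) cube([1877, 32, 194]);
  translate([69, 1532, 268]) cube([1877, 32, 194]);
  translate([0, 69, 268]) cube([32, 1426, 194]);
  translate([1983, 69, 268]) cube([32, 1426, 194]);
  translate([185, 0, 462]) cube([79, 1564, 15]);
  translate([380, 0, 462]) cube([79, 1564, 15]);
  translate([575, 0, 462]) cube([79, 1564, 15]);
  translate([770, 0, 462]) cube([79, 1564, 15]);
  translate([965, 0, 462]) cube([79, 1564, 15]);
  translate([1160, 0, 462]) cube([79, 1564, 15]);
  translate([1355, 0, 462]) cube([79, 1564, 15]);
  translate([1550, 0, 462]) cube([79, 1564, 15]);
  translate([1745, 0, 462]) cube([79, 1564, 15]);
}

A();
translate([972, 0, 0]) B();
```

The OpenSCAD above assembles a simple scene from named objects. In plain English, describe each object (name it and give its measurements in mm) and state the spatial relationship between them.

A is a table with a 842×870 mm rectangular top, 29 mm thick, top surface at z = 765 mm, supported by four 68×68 mm square legs, each inset 48 mm from the nearest pair of top edges, running from the floor. Four apron rails, 68 mm thick and 76 mm tall, run between adjacent legs with their top edges flush with the underside of the top and their outer faces flush with the legs' outer faces.

B is a bed frame 2015 mm long (x) by 1564 mm wide (y). Four 69×69 mm corner posts, 513 mm tall, at the corners of the footprint. Four rails of 32 mm thickness and 194 mm height run between adjacent posts with their undersides at z = 268 mm, their outer faces flush with the outside of the frame (the two x-running rails run between the posts' inner faces; the two y-running rails run between the posts' inner faces). 9 slats, each 79 mm wide (x) and 15 mm thick, lie across the top of the two x-running rails, running the full 1564 mm width of the frame in y; the slats are evenly spaced along x between the inner faces of the end posts with equal gaps (rounded down to the nearest mm) at the −x end and between each pair — any rounding remainder accumulates at the +x end.

The bed frame is on the floor beside the table on its +x side.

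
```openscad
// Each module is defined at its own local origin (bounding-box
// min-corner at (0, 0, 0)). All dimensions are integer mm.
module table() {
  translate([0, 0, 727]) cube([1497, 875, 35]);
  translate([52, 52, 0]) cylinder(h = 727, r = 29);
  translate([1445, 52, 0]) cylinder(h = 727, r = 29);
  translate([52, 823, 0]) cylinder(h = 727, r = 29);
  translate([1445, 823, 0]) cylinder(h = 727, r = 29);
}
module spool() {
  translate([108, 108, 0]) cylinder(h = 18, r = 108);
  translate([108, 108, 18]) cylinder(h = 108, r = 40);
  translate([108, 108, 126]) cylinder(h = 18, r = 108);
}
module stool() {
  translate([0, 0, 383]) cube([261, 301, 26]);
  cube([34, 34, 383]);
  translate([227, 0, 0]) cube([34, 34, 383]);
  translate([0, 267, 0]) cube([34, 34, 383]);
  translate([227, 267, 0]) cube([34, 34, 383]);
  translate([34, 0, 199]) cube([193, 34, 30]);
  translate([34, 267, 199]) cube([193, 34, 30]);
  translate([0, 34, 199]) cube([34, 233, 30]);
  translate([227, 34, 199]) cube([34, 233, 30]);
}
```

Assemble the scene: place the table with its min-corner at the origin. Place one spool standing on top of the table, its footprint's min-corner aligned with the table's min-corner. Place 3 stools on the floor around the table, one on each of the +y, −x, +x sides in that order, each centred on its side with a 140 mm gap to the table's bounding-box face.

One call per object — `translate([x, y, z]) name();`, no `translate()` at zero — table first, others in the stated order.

table();
translate([0, 0, 762]) spool();
translate([618, 1015, 0]) stool();
translate([-401, 287, 0]) stool();
translate([1637, 287, 0]) stool();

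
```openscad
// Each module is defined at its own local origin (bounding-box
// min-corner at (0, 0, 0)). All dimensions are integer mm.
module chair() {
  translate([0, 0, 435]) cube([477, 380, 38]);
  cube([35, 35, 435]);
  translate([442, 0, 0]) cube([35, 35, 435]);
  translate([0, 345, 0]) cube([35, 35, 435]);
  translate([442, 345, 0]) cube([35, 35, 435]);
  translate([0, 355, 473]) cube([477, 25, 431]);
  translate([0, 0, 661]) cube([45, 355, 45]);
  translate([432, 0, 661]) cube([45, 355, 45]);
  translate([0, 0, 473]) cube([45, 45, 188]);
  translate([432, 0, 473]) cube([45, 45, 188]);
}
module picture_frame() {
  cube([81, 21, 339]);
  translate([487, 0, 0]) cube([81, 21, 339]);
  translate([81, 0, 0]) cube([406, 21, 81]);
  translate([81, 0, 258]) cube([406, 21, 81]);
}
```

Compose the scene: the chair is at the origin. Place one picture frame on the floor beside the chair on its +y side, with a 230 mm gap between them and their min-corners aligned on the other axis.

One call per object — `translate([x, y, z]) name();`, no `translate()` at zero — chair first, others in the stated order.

chair();
translate([0, 610, 0]) picture_frame();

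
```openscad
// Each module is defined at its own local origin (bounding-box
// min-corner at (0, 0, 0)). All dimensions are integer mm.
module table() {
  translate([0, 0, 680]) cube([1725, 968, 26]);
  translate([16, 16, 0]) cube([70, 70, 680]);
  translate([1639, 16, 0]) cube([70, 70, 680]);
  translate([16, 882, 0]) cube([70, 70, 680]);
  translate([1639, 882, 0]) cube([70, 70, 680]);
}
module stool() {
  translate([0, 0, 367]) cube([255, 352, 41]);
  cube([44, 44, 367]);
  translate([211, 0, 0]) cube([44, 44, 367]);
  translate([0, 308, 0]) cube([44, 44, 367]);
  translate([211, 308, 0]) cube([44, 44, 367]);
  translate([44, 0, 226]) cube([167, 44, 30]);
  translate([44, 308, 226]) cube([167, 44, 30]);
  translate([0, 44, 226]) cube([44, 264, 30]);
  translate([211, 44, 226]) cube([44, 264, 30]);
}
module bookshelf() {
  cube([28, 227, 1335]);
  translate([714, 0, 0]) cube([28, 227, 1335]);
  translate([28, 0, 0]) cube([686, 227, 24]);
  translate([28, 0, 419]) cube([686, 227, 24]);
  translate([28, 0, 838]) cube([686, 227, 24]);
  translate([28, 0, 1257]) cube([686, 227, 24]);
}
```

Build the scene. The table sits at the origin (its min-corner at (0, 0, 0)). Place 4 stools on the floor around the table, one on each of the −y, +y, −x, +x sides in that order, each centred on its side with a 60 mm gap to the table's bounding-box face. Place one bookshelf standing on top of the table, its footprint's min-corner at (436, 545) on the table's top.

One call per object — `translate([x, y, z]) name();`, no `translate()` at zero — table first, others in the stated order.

table();
translate([735, -412, 0]) stool();
translate([735, 1028, 0]) stool();
translate([-315, 308, 0]) stool();
translate([1785, 308, 0]) stool();
translate([436, 545, 706]) bookshelf();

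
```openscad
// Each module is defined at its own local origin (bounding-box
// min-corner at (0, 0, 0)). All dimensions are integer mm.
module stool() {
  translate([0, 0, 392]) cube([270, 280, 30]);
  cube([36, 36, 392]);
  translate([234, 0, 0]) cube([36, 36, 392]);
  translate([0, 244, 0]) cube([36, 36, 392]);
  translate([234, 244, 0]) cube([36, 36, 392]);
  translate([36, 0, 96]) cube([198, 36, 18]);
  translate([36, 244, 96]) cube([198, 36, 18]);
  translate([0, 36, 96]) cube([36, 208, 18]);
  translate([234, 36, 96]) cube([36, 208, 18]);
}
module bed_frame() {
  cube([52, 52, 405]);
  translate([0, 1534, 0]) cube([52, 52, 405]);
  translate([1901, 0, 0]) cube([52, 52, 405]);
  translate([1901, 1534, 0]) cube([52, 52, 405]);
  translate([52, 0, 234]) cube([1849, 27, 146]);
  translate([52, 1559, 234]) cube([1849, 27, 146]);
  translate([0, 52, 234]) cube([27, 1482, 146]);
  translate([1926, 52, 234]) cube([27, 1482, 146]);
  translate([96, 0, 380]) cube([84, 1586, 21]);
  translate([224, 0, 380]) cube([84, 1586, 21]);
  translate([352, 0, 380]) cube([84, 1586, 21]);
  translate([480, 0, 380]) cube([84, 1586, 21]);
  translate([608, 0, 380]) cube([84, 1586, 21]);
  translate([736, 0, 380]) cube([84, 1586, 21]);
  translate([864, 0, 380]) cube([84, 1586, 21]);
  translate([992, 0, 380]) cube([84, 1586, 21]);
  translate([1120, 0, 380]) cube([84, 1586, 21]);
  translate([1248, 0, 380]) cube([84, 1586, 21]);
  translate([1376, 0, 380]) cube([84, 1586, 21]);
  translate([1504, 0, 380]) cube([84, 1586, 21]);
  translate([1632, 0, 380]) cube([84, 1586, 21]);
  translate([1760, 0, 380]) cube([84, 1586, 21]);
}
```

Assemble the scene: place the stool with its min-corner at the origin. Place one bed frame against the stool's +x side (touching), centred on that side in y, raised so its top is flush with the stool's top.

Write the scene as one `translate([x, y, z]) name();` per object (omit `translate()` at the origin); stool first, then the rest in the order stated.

stool();
translate([270, -653, 17]) bed_frame();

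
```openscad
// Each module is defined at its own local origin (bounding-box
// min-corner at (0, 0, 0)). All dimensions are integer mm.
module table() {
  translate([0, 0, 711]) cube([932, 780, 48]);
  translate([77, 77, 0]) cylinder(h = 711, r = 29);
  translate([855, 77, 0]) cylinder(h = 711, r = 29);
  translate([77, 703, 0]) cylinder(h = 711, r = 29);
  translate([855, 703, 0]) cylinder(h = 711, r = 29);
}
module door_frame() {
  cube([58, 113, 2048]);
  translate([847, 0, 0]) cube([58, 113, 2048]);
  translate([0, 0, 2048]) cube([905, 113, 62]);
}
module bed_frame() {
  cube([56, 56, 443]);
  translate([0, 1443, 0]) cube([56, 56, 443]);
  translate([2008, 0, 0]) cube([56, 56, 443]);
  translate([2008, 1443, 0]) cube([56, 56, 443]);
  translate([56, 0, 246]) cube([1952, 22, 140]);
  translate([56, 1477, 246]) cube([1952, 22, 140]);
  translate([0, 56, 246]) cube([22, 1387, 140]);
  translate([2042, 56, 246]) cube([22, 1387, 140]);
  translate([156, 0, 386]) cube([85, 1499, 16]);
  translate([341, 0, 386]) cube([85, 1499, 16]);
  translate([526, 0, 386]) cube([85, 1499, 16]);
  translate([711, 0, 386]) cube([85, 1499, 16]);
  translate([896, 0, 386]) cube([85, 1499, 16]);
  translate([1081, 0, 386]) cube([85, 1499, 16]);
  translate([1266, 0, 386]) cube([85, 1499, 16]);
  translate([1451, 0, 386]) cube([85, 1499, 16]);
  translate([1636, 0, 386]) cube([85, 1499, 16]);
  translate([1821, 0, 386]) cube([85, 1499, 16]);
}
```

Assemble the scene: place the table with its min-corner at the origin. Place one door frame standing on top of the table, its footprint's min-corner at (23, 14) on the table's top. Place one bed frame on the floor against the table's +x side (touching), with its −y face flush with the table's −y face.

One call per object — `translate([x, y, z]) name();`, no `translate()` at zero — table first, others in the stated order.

table();
translate([23, 14, 759]) door_frame();
translate([932, 0, 0]) bed_frame();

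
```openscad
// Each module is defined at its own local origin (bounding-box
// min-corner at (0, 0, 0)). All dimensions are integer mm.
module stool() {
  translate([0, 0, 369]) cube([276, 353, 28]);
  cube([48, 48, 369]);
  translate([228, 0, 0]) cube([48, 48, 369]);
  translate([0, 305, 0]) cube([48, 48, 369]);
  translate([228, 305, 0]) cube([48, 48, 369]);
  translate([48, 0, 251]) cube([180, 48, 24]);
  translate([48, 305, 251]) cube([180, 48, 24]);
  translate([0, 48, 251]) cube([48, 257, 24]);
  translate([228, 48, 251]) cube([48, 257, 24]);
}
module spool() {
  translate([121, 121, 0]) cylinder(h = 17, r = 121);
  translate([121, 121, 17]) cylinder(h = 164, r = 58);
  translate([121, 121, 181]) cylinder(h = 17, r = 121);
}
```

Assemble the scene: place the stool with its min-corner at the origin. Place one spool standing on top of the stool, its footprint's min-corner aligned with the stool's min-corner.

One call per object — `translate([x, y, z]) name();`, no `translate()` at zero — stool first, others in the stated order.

stool();
translate([0, 0, 397]) spool();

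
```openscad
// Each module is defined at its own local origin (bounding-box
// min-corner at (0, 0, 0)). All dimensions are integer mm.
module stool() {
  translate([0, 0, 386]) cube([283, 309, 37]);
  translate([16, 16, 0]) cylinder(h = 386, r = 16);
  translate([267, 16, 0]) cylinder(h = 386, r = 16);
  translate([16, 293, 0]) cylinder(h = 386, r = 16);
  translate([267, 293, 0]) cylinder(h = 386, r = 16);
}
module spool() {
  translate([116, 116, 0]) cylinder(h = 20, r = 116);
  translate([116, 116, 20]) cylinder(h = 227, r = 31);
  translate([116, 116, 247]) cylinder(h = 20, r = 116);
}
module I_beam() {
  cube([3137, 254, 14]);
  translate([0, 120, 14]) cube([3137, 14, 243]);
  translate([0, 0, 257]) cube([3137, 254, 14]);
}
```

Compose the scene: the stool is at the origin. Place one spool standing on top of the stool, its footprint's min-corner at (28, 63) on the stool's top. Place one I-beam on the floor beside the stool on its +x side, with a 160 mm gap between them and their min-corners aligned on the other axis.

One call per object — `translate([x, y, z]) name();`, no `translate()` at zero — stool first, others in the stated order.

stool();
translate([28, 63, 423]) spool();
translate([443, 0, 0]) I_beam();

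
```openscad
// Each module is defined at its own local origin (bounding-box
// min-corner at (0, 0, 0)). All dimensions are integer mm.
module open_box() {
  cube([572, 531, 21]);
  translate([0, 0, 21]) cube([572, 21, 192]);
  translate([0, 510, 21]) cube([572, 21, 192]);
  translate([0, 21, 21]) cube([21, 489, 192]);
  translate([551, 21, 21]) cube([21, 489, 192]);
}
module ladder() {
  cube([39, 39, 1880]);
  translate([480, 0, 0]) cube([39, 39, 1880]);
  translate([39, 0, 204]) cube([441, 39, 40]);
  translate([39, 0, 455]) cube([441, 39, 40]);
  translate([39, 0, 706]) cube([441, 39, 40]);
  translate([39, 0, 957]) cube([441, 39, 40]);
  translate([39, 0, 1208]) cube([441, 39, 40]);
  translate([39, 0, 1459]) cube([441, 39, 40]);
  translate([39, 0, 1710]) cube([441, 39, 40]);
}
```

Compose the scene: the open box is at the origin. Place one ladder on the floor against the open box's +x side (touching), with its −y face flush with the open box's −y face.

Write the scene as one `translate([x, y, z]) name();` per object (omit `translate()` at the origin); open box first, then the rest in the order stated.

open_box();
translate([572, 0, 0]) ladder();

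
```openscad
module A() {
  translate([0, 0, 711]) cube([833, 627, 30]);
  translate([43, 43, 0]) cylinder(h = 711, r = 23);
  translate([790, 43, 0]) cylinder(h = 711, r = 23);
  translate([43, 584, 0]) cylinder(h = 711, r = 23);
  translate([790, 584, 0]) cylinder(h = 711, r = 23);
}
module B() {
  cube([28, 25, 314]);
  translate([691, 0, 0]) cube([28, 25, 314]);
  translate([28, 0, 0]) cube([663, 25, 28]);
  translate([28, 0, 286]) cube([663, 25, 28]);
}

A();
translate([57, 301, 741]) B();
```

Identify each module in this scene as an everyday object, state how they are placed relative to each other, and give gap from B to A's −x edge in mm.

The picture frame's min-x is at 57; the table's min-x is 0; gap = 57 mm.

A is a table. B is a picture frame. The picture frame is on top of the table, centred. The gap from the picture frame to the table's −x edge is 57 mm.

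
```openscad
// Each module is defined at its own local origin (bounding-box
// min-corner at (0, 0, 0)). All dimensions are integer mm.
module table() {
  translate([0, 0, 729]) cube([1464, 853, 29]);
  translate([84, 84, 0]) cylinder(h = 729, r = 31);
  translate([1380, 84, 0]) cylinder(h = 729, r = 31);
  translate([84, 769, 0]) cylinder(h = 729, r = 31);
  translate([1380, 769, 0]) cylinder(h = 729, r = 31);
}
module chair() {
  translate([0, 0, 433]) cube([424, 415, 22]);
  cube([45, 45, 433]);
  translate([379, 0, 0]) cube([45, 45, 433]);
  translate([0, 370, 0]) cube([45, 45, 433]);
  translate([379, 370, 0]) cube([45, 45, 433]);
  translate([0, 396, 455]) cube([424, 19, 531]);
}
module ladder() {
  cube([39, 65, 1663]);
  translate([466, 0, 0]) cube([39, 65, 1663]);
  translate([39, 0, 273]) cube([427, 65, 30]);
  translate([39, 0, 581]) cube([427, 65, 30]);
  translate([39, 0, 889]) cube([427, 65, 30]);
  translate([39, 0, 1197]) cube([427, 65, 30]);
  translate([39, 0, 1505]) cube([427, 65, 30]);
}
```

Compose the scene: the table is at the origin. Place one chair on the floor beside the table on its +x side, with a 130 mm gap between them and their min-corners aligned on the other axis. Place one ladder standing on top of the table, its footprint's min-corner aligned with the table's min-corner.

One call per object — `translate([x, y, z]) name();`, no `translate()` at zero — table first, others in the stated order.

table();
translate([1594, 0, 0]) chair();
translate([0, 0, 758]) ladder();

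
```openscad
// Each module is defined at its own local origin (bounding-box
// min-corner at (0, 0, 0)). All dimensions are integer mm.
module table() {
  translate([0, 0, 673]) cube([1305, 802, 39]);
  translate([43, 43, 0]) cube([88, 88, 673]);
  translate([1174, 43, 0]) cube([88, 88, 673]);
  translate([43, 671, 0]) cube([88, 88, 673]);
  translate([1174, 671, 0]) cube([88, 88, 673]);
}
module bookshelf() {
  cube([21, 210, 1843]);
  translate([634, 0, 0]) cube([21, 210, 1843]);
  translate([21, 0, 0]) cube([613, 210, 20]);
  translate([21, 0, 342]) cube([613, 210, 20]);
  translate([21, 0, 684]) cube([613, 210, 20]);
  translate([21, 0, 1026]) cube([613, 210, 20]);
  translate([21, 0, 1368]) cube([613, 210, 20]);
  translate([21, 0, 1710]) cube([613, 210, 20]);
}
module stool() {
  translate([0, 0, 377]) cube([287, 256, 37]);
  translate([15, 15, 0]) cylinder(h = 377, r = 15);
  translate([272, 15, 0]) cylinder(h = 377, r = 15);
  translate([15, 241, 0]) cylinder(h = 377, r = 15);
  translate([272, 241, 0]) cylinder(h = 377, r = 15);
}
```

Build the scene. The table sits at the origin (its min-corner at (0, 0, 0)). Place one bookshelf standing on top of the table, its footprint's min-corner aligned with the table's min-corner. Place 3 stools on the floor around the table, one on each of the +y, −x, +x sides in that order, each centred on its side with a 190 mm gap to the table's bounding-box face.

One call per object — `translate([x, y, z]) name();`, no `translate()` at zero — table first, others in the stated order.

table();
translate([0, 0, 712]) bookshelf();
translate([509, 992, 0]) stool();
translate([-477, 273, 0]) stool();
translate([1495, 273, 0]) stool();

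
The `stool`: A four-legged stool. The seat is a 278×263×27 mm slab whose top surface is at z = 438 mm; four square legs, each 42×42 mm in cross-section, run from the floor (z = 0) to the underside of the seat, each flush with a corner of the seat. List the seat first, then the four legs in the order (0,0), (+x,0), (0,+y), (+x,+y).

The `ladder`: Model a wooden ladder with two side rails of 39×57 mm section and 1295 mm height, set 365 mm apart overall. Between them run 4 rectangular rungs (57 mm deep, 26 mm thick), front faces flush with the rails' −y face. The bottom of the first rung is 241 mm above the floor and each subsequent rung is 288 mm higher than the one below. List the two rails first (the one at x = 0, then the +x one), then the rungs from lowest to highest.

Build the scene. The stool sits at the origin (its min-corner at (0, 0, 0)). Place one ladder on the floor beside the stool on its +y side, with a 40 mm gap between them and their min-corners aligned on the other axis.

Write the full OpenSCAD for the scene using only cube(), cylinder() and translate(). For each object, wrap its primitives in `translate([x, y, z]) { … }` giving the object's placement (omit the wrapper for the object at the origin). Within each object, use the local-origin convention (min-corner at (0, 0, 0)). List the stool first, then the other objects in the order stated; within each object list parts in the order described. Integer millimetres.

translate([0, 0, 411]) cube([278, 263, 27]);
cube([42, 42, 411]);
translate([236, 0, 0]) cube([42, 42, 411]);
translate([0, 221, 0]) cube([42, 42, 411]);
translate([236, 221, 0]) cube([42, 42, 411]);
translate([0, 303, 0]) {
  cube([39, 57, 1295]);
  translate([326, 0, 0]) cube([39, 57, 1295]);
  translate([39, 0, 241]) cube([287, 57, 26]);
  translate([39, 0, 529]) cube([287, 57, 26]);
  translate([39, 0, 817]) cube([287, 57, 26]);
  translate([39, 0, 1105]) cube([287, 57, 26]);
}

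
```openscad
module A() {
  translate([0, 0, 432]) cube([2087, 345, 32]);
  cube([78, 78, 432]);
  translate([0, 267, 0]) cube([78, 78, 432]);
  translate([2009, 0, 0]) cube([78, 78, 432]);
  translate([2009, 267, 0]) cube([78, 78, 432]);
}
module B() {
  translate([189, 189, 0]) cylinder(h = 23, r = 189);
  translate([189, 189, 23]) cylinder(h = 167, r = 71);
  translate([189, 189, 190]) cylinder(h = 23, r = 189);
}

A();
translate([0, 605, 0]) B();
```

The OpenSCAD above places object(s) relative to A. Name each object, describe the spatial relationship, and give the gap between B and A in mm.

The spool's nearest face is 260 mm from the bench's +y face.

A is a bench. B is a spool. The spool is on the floor beside the bench on its +y side. The gap between the spool and the bench is 260 mm.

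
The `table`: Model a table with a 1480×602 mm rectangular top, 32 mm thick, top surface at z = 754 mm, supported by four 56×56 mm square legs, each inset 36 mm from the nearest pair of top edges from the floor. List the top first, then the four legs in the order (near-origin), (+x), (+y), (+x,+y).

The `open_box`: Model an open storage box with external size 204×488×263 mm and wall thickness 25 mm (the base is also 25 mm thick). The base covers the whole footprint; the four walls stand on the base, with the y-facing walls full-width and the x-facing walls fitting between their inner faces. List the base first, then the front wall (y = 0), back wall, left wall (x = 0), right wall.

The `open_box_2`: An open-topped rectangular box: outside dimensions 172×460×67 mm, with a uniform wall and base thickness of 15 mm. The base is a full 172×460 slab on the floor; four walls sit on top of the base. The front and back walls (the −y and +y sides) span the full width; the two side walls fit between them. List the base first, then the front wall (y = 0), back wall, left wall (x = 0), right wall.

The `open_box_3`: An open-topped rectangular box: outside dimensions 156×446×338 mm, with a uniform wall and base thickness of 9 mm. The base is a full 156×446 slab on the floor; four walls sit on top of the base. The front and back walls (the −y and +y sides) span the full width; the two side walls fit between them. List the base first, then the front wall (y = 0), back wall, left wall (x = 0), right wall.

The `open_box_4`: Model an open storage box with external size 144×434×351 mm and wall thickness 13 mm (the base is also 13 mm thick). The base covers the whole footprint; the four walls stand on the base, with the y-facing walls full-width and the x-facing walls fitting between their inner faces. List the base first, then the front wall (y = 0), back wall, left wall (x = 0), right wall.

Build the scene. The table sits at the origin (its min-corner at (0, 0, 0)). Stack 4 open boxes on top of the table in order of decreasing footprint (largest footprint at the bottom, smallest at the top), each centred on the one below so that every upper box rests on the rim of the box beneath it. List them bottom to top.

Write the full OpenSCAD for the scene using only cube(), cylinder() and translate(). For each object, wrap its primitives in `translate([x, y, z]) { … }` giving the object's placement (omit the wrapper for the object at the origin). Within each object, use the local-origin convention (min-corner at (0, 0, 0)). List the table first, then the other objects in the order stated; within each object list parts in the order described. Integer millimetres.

translate([0, 0, 722]) cube([1480, 602, 32]);
translate([36, 36, 0]) cube([56, 56, 722]);
translate([1388, 36, 0]) cube([56, 56, 722]);
translate([36, 510, 0]) cube([56, 56, 722]);
translate([1388, 510, 0]) cube([56, 56, 722]);
translate([638, 57, 754]) {
  cube([204, 488, 25]);
  translate([0, 0, 25]) cube([204, 25, 238]);
  translate([0, 463, 25]) cube([204, 25, 238]);
  translate([0, 25, 25]) cube([25, 438, 238]);
  translate([179, 25, 25]) cube([25, 438, 238]);
}
translate([654, 71, 1017]) {
  cube([172, 460, 15]);
  translate([0, 0, 15]) cube([172, 15, 52]);
  translate([0, 445, 15]) cube([172, 15, 52]);
  translate([0, 15, 15]) cube([15, 430, 52]);
  translate([157, 15, 15]) cube([15, 430, 52]);
}
translate([662, 78, 1084]) {
  cube([156, 446, 9]);
  translate([0, 0, 9]) cube([156, 9, 329]);
  translate([0, 437, 9]) cube([156, 9, 329]);
  translate([0, 9, 9]) cube([9, 428, 329]);
  translate([147, 9, 9]) cube([9, 428, 329]);
}
translate([668, 84, 1422]) {
  cube([144, 434, 13]);
  translate([0, 0, 13]) cube([144, 13, 338]);
  translate([0, 421, 13]) cube([144, 13, 338]);
  translate([0, 13, 13]) cube([13, 408, 338]);
  translate([131, 13, 13]) cube([13, 408, 338]);
}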